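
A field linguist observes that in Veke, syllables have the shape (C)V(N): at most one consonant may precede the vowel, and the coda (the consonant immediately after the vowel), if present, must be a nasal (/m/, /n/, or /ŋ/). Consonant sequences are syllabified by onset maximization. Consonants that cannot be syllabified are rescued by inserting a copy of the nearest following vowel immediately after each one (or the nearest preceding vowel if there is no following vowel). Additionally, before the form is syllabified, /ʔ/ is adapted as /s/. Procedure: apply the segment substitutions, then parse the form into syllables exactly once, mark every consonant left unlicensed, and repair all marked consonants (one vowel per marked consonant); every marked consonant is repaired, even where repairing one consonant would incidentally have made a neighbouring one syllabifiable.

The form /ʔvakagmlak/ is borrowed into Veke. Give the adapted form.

Substitution: /ʔ/ → /s/, giving /svakagmlak/.
Under (C)V(N), the unsyllabifiable consonants are /s/, /g/, /m/, /k/ (only a nasal (/m/, /n/, or /ŋ/) is licensed in coda position; onsets are limited to one consonant).
Inserting the epenthetic vowel yields /s/ → /sa/, /g/ → /ga/, /m/ → /ma/, /k/ → /ka/.

savakagamalaka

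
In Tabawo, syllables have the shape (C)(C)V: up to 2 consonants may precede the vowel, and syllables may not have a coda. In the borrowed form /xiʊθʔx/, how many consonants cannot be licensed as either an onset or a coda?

Syllabifying with onset maximization leaves /θ/, /ʔ/, /x/ stranded (no codas are permitted; onsets may contain at most 2 consonants).

3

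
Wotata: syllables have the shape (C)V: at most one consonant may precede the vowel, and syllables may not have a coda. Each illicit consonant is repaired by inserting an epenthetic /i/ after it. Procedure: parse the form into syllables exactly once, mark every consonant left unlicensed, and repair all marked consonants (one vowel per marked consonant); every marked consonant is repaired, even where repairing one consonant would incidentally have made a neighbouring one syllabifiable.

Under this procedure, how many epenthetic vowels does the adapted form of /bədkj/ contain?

3

The unsyllabifiable consonants are /d/, /k/, /j/; each receives one epenthetic vowel.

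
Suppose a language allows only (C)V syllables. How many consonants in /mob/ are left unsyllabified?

The consonants /b/ cannot be parsed into a legal (C)V syllable (no codas are permitted; onsets are limited to one consonant).

1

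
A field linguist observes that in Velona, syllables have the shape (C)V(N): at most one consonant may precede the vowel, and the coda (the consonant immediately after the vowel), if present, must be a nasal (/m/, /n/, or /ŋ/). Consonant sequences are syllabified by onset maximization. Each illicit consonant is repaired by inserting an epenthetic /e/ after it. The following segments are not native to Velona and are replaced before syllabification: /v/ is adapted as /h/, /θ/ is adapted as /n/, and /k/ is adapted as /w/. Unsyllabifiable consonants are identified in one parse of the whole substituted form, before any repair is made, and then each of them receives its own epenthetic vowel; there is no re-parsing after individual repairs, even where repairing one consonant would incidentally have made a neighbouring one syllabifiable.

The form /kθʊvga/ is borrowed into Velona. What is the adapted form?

Substitution: /k/ → /w/, /θ/ → /n/, /v/ → /h/, giving /wnʊhga/.
Under (C)V(N), the unsyllabifiable consonants are /w/, /h/ (only a nasal (/m/, /n/, or /ŋ/) is licensed in coda position; onsets are limited to one consonant).
Epenthesis after each stranded consonant: /w/ → /we/, /h/ → /he/.

wenʊhega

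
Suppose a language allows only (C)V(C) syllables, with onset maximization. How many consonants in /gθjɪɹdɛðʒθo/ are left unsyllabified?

3

Under (C)V(C), the unsyllabifiable consonants are /g/, /θ/, /ʒ/ (at most one coda consonant is licensed; onsets are limited to one consonant).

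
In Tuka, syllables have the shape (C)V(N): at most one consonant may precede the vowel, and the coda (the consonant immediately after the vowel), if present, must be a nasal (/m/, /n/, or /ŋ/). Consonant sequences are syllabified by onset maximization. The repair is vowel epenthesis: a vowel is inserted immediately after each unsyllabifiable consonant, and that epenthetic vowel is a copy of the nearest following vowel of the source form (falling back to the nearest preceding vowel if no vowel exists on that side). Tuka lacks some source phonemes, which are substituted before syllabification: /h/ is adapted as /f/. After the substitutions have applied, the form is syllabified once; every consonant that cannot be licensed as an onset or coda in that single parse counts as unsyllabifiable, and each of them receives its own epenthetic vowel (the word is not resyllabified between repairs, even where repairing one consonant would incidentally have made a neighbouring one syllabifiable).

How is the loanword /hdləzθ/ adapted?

fədələzəθə

Substitution: /h/ → /f/, giving /fdləzθ/.
Syllabifying with onset maximization leaves /f/, /d/, /z/, /θ/ stranded (only a nasal (/m/, /n/, or /ŋ/) is licensed in coda position; onsets are limited to one consonant).
Epenthesis after each stranded consonant: /f/ → /fə/, /d/ → /də/, /z/ → /zə/, /θ/ → /θə/.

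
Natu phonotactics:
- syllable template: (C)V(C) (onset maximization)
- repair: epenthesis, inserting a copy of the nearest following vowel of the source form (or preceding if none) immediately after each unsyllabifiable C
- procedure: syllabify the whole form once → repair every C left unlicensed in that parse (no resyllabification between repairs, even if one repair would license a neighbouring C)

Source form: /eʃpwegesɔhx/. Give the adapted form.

eʃpewegesɔhxɔ

Syllabifying with onset maximization leaves /p/, /x/ stranded (at most one coda consonant is licensed; onsets are limited to one consonant).
Each unlicensed consonant becomes the onset of a new syllable: /p/ → /pe/, /x/ → /xɔ/.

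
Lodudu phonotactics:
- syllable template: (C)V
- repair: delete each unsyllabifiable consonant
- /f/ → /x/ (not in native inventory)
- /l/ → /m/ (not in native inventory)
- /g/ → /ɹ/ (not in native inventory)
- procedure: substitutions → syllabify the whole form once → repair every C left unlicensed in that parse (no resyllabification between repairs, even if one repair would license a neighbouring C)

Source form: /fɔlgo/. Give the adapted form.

xɔɹo

Substitution: /f/ → /x/, /l/ → /m/, /g/ → /ɹ/, giving /xɔmɹo/.
The consonants /m/ cannot be parsed into a legal (C)V syllable (no codas are permitted; onsets are limited to one consonant).
Each unlicensed consonant is deleted: /m/.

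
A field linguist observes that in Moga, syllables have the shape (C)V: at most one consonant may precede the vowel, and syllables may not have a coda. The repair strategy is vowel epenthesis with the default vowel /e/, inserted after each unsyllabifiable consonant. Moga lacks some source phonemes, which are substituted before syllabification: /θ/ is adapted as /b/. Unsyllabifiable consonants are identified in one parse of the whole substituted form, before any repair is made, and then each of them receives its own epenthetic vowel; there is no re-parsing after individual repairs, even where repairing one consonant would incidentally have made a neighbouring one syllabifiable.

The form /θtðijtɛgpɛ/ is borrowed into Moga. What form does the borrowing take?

beteðijetɛgepɛ

Substitution: /θ/ → /b/, giving /btðijtɛgpɛ/.
Under (C)V, the unsyllabifiable consonants are /b/, /t/, /j/, /g/ (no codas are permitted; onsets are limited to one consonant).
Each unlicensed consonant becomes the onset of a new syllable: /b/ → /be/, /t/ → /te/, /j/ → /je/, /g/ → /ge/.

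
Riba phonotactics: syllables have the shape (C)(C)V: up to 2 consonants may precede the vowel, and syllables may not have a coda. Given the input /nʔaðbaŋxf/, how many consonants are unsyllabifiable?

Syllabifying with onset maximization leaves /ŋ/, /x/, /f/ stranded (no codas are permitted; onsets may contain at most 2 consonants).

3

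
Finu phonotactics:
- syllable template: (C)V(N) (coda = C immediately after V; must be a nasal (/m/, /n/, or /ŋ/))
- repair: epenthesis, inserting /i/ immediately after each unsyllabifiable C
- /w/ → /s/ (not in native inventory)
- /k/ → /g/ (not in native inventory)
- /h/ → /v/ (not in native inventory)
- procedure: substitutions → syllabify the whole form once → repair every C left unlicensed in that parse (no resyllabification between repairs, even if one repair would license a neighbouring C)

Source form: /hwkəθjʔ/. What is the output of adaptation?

visigəθijiʔi

Substitution: /h/ → /v/, /w/ → /s/, /k/ → /g/, giving /vsgəθjʔ/.
The consonants /v/, /s/, /θ/, /j/, /ʔ/ cannot be parsed into a legal (C)V(N) syllable (only a nasal (/m/, /n/, or /ŋ/) is licensed in coda position; onsets are limited to one consonant).
Inserting the epenthetic vowel yields /v/ → /vi/, /s/ → /si/, /θ/ → /θi/, /j/ → /ji/, /ʔ/ → /ʔi/.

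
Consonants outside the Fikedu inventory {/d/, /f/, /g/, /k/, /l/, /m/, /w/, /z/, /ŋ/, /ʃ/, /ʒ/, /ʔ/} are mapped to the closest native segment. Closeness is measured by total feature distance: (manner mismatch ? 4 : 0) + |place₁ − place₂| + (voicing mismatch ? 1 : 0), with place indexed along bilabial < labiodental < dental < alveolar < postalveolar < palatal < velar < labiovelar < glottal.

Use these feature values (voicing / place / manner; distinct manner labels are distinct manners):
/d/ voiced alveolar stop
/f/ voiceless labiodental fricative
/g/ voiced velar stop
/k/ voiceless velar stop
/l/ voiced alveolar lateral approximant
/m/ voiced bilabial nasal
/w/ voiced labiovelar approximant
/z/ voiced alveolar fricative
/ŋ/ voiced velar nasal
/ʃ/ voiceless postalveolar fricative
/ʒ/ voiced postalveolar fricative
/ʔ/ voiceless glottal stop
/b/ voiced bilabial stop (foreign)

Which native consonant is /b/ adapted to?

/d/ is closest: same manner (stop), place distance 3 (bilabial→alveolar), same voicing; total 3. Next closest is /m/ at distance 4.

d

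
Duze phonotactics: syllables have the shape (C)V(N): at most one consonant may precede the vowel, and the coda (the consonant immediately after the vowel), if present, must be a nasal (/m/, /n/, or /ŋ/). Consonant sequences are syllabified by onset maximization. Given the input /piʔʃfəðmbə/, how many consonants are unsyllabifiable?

4

Under (C)V(N), the unsyllabifiable consonants are /ʔ/, /ʃ/, /ð/, /m/ (only a nasal (/m/, /n/, or /ŋ/) is licensed in coda position; onsets are limited to one consonant).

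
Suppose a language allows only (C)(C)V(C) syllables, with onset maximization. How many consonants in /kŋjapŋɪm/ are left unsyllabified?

1

Syllabifying with onset maximization leaves /k/ stranded (at most one coda consonant is licensed; onsets may contain at most 2 consonants).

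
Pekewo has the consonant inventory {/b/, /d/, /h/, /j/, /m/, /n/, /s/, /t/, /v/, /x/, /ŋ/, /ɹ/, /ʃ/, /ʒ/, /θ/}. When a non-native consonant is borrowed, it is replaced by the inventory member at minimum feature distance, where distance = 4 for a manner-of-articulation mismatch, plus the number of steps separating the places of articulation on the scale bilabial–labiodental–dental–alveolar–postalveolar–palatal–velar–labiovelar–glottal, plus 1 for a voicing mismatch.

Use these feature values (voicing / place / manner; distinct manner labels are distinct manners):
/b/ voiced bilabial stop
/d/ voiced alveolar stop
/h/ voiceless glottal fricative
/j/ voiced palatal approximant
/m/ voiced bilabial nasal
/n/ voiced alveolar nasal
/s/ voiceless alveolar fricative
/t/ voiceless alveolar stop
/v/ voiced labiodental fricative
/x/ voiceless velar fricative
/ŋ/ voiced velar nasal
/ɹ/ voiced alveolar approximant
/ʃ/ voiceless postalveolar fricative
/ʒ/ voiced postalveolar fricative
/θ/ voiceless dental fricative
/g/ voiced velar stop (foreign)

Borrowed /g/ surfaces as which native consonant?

/d/ is closest: same manner (stop), place distance 3 (velar→alveolar), same voicing; total 3. Next closest is /t/ at distance 4.

d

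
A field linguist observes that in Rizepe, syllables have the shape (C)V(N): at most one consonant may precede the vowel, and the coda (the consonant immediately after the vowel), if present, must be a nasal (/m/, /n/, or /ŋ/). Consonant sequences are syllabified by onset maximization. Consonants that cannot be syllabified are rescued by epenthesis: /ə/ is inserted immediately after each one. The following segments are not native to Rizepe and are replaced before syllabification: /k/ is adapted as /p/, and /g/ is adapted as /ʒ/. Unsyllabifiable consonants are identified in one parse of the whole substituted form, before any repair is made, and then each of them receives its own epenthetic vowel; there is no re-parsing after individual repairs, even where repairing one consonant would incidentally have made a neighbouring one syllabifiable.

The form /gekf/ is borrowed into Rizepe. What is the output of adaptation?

Substitution: /g/ → /ʒ/, /k/ → /p/, giving /ʒepf/.
The consonants /p/, /f/ cannot be parsed into a legal (C)V(N) syllable (only a nasal (/m/, /n/, or /ŋ/) is licensed in coda position; onsets are limited to one consonant).
Each unlicensed consonant becomes the onset of a new syllable: /p/ → /pə/, /f/ → /fə/.

ʒepəfə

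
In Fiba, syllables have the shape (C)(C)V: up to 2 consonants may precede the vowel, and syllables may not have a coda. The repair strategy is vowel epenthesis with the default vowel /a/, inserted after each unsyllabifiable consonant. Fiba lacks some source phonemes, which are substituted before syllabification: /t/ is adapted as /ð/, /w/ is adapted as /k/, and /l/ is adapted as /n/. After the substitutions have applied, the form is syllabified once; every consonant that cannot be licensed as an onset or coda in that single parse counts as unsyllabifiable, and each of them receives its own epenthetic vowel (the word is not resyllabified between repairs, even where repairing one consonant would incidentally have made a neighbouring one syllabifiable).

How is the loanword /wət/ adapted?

Substitution: /w/ → /k/, /t/ → /ð/, giving /kəð/.
The consonants /ð/ cannot be parsed into a legal (C)(C)V syllable (no codas are permitted; onsets may contain at most 2 consonants).
Each unlicensed consonant becomes the onset of a new syllable: /ð/ → /ða/.

kəða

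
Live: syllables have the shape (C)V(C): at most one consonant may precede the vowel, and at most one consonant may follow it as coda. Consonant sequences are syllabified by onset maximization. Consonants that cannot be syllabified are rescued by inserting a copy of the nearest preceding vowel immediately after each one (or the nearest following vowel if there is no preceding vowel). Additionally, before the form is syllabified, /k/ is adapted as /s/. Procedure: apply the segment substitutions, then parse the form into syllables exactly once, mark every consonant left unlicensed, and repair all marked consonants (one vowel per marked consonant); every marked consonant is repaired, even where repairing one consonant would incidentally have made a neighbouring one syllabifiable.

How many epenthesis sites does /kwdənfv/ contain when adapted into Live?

After substitution the input is /swdənfv/.
The unsyllabifiable consonants are /s/, /w/, /f/, /v/; each receives one epenthetic vowel.

4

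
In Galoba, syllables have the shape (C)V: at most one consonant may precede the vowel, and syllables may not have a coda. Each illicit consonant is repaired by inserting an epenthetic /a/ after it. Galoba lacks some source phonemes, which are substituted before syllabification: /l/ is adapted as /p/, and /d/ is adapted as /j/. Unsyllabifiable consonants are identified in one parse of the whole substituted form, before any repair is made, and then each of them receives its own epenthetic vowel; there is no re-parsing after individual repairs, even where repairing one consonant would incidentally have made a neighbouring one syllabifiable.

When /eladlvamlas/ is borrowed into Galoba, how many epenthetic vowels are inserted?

4

After substitution the input is /epajpvampas/.
The unsyllabifiable consonants are /j/, /p/, /m/, /s/; each receives one epenthetic vowel.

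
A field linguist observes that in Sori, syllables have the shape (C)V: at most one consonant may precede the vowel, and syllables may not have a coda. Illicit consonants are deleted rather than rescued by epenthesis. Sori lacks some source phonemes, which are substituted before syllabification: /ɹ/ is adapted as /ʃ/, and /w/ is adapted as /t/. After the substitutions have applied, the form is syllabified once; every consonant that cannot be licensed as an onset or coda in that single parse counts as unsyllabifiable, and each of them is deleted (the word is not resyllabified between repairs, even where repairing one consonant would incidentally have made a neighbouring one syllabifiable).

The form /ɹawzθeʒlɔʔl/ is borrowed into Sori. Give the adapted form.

Substitution: /ɹ/ → /ʃ/, /w/ → /t/, giving /ʃatzθeʒlɔʔl/.
The consonants /t/, /z/, /ʒ/, /ʔ/, /l/ cannot be parsed into a legal (C)V syllable (no codas are permitted; onsets are limited to one consonant).
Each unlicensed consonant is deleted: /t/, /z/, /ʒ/, /ʔ/, /l/.

ʃaθelɔ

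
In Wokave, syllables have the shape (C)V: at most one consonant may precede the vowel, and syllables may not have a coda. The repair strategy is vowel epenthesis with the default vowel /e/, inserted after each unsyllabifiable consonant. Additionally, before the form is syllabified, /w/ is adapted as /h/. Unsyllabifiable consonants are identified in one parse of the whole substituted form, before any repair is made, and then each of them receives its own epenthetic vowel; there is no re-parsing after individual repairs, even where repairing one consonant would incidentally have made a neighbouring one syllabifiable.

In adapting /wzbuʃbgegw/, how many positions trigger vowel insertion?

6

After substitution the input is /hzbuʃbgegh/.
The unsyllabifiable consonants are /h/, /z/, /ʃ/, /b/, /g/, /h/; each receives one epenthetic vowel.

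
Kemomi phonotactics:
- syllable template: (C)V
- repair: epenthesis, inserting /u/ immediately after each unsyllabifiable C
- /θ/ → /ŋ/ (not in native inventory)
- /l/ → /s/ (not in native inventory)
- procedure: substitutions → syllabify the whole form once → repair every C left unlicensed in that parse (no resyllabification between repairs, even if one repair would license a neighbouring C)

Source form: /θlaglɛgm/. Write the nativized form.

ŋusagusɛgumu

Substitution: /θ/ → /ŋ/, /l/ → /s/, giving /ŋsagsɛgm/.
Under (C)V, the unsyllabifiable consonants are /ŋ/, /g/, /g/, /m/ (no codas are permitted; onsets are limited to one consonant).
Each unlicensed consonant becomes the onset of a new syllable: /ŋ/ → /ŋu/, /g/ → /gu/, /g/ → /gu/, /m/ → /mu/.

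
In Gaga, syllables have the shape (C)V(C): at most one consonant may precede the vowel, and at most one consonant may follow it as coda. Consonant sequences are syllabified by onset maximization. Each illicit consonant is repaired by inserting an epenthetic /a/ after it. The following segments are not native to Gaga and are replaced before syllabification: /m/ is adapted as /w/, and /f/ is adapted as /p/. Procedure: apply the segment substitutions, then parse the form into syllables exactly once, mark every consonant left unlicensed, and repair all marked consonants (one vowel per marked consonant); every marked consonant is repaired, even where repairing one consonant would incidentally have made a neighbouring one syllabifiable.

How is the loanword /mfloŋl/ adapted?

wapaloŋla

Substitution: /m/ → /w/, /f/ → /p/, giving /wploŋl/.
Syllabifying with onset maximization leaves /w/, /p/, /l/ stranded (at most one coda consonant is licensed; onsets are limited to one consonant).
Epenthesis after each stranded consonant: /w/ → /wa/, /p/ → /pa/, /l/ → /la/.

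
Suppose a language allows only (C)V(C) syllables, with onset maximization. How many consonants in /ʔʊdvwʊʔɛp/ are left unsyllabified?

Syllabifying with onset maximization leaves /v/ stranded (at most one coda consonant is licensed; onsets are limited to one consonant).

1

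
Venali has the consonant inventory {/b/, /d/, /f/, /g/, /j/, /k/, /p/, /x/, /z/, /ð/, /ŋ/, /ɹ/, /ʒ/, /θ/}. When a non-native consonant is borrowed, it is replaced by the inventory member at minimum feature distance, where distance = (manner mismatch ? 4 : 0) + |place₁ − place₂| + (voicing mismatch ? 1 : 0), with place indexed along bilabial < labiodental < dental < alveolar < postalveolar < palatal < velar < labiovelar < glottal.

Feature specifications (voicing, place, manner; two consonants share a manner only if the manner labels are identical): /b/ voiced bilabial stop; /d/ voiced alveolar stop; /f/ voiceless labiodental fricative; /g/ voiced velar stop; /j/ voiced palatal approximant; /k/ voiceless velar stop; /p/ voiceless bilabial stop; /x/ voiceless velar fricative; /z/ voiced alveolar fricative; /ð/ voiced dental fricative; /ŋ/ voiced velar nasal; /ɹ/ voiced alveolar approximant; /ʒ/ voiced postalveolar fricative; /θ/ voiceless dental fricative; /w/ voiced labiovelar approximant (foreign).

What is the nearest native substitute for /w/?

j

/j/ is closest: same manner (approximant), place distance 2 (labiovelar→palatal), same voicing; total 2. Next closest is /ɹ/ at distance 4.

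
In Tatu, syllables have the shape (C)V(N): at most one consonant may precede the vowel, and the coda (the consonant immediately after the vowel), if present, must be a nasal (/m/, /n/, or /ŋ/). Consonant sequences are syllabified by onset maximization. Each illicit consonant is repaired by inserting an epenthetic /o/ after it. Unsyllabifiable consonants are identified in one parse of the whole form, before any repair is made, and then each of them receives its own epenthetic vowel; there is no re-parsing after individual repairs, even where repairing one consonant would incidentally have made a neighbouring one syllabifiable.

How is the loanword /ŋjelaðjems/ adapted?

Under (C)V(N), the unsyllabifiable consonants are /ŋ/, /ð/, /s/ (only a nasal (/m/, /n/, or /ŋ/) is licensed in coda position; onsets are limited to one consonant).
Epenthesis after each stranded consonant: /ŋ/ → /ŋo/, /ð/ → /ðo/, /s/ → /so/.

ŋojelaðojemso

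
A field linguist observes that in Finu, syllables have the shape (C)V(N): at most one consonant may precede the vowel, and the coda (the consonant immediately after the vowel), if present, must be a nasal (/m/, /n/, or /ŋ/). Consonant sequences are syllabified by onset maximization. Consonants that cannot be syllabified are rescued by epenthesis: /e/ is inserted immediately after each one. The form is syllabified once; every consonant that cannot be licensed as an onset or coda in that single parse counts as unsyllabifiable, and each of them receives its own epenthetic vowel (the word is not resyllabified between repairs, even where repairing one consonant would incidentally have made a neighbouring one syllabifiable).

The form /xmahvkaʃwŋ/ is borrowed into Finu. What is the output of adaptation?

Syllabifying with onset maximization leaves /x/, /h/, /v/, /ʃ/, /w/, /ŋ/ stranded (only a nasal (/m/, /n/, or /ŋ/) is licensed in coda position; onsets are limited to one consonant).
Epenthesis after each stranded consonant: /x/ → /xe/, /h/ → /he/, /v/ → /ve/, /ʃ/ → /ʃe/, /w/ → /we/, /ŋ/ → /ŋe/.

xemahevekaʃeweŋe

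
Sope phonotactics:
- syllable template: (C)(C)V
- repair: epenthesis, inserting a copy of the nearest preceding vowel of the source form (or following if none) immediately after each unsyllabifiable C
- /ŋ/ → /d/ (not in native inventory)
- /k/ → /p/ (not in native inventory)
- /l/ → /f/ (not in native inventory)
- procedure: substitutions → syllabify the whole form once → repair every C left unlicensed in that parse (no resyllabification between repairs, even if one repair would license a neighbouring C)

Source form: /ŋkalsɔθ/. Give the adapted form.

dpafsɔθɔ

Substitution: /ŋ/ → /d/, /k/ → /p/, /l/ → /f/, giving /dpafsɔθ/.
Syllabifying with onset maximization leaves /θ/ stranded (no codas are permitted; onsets may contain at most 2 consonants).
Each unlicensed consonant becomes the onset of a new syllable: /θ/ → /θɔ/.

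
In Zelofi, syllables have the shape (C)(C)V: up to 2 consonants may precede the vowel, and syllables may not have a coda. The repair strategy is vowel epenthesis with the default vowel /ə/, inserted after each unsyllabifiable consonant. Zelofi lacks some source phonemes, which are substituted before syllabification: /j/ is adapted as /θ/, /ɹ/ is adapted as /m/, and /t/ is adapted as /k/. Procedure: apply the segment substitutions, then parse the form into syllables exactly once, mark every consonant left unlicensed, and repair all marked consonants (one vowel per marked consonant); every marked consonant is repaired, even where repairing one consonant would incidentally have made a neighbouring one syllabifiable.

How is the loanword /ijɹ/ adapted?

Substitution: /j/ → /θ/, /ɹ/ → /m/, giving /iθm/.
Under (C)(C)V, the unsyllabifiable consonants are /θ/, /m/ (no codas are permitted; onsets may contain at most 2 consonants).
Each unlicensed consonant becomes the onset of a new syllable: /θ/ → /θə/, /m/ → /mə/.

iθəmə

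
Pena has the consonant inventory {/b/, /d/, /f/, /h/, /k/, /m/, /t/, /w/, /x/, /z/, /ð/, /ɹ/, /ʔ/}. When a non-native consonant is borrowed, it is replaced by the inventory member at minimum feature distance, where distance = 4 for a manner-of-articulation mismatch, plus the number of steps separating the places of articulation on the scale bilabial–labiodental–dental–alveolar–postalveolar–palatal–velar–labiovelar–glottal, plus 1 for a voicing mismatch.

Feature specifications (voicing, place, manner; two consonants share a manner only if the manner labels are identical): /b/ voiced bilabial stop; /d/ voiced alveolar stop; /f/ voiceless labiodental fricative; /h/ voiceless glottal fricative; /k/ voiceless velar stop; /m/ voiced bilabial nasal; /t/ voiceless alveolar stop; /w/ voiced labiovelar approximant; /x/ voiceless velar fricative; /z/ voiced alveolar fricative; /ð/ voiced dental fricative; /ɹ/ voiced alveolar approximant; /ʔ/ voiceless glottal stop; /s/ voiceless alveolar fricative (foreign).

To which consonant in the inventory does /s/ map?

z

/z/ is closest: same manner (fricative), place distance 0 (alveolar→alveolar), voicing differs (+1); total 1. Next closest is /f/ at distance 2.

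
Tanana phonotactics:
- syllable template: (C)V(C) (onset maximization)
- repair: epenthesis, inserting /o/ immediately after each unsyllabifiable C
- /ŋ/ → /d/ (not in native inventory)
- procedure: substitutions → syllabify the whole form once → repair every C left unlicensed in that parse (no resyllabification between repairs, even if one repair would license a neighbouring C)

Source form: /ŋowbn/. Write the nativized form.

Substitution: /ŋ/ → /d/, giving /dowbn/.
The consonants /b/, /n/ cannot be parsed into a legal (C)V(C) syllable (at most one coda consonant is licensed; onsets are limited to one consonant).
Inserting the epenthetic vowel yields /b/ → /bo/, /n/ → /no/.

dowbono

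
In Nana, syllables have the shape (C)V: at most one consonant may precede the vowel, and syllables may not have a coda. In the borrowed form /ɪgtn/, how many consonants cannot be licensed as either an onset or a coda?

3

The consonants /g/, /t/, /n/ cannot be parsed into a legal (C)V syllable (no codas are permitted; onsets are limited to one consonant).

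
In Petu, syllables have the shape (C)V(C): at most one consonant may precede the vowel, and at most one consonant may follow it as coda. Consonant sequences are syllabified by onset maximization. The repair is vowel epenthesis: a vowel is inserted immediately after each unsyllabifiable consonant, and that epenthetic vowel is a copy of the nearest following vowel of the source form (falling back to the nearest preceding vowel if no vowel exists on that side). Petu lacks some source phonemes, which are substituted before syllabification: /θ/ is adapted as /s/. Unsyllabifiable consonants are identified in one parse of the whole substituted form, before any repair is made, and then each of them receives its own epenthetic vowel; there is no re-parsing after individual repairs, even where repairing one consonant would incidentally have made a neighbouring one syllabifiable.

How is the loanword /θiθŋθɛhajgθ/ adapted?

sisŋɛsɛhajgasa

Substitution: /θ/ → /s/, giving /sisŋsɛhajgs/.
Syllabifying with onset maximization leaves /ŋ/, /g/, /s/ stranded (at most one coda consonant is licensed; onsets are limited to one consonant).
Inserting the epenthetic vowel yields /ŋ/ → /ŋɛ/, /g/ → /ga/, /s/ → /sa/.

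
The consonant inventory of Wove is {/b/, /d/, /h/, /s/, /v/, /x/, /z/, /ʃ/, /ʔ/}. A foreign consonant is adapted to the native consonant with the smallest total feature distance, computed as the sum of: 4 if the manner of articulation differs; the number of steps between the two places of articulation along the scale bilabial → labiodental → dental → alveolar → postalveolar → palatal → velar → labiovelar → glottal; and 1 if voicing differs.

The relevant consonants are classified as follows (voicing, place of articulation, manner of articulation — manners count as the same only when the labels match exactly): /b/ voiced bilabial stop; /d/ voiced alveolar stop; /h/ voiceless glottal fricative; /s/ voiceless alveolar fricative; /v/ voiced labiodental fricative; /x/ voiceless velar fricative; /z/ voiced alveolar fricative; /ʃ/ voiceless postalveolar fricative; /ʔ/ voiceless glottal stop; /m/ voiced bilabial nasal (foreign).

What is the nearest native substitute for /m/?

b

/b/ is closest: manner differs (nasal→stop, +4), place distance 0 (bilabial→bilabial), same voicing; total 4. Next closest is /v/ at distance 5.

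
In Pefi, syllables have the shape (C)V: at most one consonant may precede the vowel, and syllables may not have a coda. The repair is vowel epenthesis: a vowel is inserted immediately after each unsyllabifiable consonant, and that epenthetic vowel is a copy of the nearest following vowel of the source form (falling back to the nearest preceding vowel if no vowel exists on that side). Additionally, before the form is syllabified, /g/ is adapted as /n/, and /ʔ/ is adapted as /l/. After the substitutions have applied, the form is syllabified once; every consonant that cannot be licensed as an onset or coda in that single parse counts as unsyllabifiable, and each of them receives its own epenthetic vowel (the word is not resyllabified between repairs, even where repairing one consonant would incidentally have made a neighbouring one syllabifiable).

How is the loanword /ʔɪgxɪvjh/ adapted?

Substitution: /ʔ/ → /l/, /g/ → /n/, giving /lɪnxɪvjh/.
Under (C)V, the unsyllabifiable consonants are /n/, /v/, /j/, /h/ (no codas are permitted; onsets are limited to one consonant).
Inserting the epenthetic vowel yields /n/ → /nɪ/, /v/ → /vɪ/, /j/ → /jɪ/, /h/ → /hɪ/.

lɪnɪxɪvɪjɪhɪ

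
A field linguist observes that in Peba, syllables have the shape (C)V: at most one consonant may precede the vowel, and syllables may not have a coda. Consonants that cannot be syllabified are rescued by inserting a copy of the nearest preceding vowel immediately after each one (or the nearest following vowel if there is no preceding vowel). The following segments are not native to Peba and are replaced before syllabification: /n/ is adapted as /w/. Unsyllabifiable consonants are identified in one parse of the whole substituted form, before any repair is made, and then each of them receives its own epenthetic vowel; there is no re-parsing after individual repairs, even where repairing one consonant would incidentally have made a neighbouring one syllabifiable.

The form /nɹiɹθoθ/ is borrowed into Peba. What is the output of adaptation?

wiɹiɹiθoθo

Substitution: /n/ → /w/, giving /wɹiɹθoθ/.
The consonants /w/, /ɹ/, /θ/ cannot be parsed into a legal (C)V syllable (no codas are permitted; onsets are limited to one consonant).
Each unlicensed consonant becomes the onset of a new syllable: /w/ → /wi/, /ɹ/ → /ɹi/, /θ/ → /θo/.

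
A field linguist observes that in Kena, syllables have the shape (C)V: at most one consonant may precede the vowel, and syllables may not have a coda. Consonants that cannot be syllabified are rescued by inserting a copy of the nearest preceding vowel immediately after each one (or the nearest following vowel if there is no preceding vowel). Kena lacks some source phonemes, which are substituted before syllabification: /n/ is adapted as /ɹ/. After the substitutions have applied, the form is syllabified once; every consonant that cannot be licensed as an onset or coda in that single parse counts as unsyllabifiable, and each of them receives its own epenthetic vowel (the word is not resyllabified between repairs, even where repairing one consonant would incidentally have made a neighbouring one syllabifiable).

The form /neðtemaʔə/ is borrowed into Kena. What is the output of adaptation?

ɹeðetemaʔə

Substitution: /n/ → /ɹ/, giving /ɹeðtemaʔə/.
Syllabifying with onset maximization leaves /ð/ stranded (no codas are permitted; onsets are limited to one consonant).
Epenthesis after each stranded consonant: /ð/ → /ðe/.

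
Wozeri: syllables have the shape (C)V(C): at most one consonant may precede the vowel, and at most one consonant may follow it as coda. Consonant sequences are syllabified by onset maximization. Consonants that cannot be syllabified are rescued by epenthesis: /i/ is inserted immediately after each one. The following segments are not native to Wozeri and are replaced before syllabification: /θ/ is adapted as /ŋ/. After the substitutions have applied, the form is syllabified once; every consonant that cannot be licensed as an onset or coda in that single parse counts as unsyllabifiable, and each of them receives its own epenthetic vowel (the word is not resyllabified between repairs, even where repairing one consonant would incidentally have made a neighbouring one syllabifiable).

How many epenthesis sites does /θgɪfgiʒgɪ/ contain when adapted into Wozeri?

1

After substitution the input is /ŋgɪfgiʒgɪ/.
The unsyllabifiable consonants are /ŋ/; each receives one epenthetic vowel.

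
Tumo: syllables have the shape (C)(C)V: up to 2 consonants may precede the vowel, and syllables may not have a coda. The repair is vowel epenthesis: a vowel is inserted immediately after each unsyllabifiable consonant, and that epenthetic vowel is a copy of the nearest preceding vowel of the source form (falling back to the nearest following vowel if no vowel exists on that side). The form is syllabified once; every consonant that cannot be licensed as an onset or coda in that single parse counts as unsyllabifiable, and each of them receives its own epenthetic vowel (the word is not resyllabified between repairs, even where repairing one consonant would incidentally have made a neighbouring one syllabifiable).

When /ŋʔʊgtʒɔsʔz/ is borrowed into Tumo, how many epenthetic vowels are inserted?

The unsyllabifiable consonants are /g/, /s/, /ʔ/, /z/; each receives one epenthetic vowel.

4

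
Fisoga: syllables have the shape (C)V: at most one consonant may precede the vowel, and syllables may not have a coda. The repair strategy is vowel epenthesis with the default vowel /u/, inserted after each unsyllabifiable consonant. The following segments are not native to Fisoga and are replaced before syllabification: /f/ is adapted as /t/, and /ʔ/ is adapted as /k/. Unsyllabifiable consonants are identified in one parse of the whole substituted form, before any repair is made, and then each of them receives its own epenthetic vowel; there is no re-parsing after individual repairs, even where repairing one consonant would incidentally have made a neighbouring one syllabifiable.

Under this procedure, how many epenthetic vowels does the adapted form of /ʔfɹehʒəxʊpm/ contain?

After substitution the input is /ktɹehʒəxʊpm/.
The unsyllabifiable consonants are /k/, /t/, /h/, /p/, /m/; each receives one epenthetic vowel.

5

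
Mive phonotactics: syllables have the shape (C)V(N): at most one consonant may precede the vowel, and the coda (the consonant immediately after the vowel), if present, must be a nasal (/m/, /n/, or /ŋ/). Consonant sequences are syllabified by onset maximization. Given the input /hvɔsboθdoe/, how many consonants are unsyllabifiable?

Under (C)V(N), the unsyllabifiable consonants are /h/, /s/, /θ/ (only a nasal (/m/, /n/, or /ŋ/) is licensed in coda position; onsets are limited to one consonant).

3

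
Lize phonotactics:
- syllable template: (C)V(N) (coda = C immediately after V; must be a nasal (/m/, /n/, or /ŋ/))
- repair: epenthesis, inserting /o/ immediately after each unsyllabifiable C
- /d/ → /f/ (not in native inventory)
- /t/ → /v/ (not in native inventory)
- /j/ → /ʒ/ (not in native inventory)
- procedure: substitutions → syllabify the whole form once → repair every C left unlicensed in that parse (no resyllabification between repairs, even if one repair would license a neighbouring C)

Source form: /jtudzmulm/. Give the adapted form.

Substitution: /j/ → /ʒ/, /t/ → /v/, /d/ → /f/, giving /ʒvufzmulm/.
The consonants /ʒ/, /f/, /z/, /l/, /m/ cannot be parsed into a legal (C)V(N) syllable (only a nasal (/m/, /n/, or /ŋ/) is licensed in coda position; onsets are limited to one consonant).
Epenthesis after each stranded consonant: /ʒ/ → /ʒo/, /f/ → /fo/, /z/ → /zo/, /l/ → /lo/, /m/ → /mo/.

ʒovufozomulomo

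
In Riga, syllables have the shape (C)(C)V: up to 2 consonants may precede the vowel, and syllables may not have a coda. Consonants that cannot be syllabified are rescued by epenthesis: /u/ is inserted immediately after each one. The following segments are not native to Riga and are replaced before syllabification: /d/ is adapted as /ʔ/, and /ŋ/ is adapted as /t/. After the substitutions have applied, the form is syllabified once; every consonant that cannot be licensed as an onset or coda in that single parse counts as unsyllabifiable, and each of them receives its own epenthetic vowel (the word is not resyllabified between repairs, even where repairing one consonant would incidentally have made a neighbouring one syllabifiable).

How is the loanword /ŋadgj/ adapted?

Substitution: /ŋ/ → /t/, /d/ → /ʔ/, giving /taʔgj/.
The consonants /ʔ/, /g/, /j/ cannot be parsed into a legal (C)(C)V syllable (no codas are permitted; onsets may contain at most 2 consonants).
Epenthesis after each stranded consonant: /ʔ/ → /ʔu/, /g/ → /gu/, /j/ → /ju/.

taʔuguju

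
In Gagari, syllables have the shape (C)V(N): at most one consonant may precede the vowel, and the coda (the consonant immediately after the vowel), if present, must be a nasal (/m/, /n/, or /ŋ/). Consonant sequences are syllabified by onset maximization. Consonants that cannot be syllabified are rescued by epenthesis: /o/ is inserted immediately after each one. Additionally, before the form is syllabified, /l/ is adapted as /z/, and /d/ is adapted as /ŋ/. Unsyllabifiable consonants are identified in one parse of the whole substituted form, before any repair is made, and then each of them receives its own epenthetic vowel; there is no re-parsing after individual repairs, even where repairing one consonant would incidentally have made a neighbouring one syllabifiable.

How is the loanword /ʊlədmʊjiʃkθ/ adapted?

Substitution: /l/ → /z/, /d/ → /ŋ/, giving /ʊzəŋmʊjiʃkθ/.
The consonants /ʃ/, /k/, /θ/ cannot be parsed into a legal (C)V(N) syllable (only a nasal (/m/, /n/, or /ŋ/) is licensed in coda position; onsets are limited to one consonant).
Each unlicensed consonant becomes the onset of a new syllable: /ʃ/ → /ʃo/, /k/ → /ko/, /θ/ → /θo/.

ʊzəŋmʊjiʃokoθo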